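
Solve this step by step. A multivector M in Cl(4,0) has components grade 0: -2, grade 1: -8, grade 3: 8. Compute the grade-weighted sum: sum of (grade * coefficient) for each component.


Grade-weighted sum = sum of grade_k * coefficient_k
0*(-2) = 0
1*(-8) = -8
3*8 = 24
Total = 0 + (-8) + 24 = 16


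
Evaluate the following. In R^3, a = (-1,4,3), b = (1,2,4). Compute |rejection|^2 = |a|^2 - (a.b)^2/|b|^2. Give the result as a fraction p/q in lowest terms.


|a|^2 = (-1)^2 + 4^2 + 3^2 = 26
|b|^2 = 1^2 + 2^2 + 4^2 = 21
a . b = (-1)*1 + 4*2 + 3*4 = 19
(a.b)^2 = 19^2 = 361
|rej|^2 = 26 - 361/21
= (546 - 361)/21
= 185/21
In lowest terms: 185/21


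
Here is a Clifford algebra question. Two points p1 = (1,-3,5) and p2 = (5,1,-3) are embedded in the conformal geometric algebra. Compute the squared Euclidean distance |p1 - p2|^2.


p1 - p2 = (-4, -4, 8)
|p1 - p2|^2 = (-4)^2 + (-4)^2 + 8^2
= 16 + 16 + 64
= 96


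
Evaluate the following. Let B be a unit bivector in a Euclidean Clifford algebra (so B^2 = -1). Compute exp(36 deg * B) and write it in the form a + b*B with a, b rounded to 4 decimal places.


For a unit bivector B with B^2 = -1, the exponential series gives
e^(theta*B) = cos(theta) + sin(theta)*B (the GA analogue of Euler's formula).
theta = 36 degrees = 0.628319 rad
cos(36 deg) = 0.8090
sin(36 deg) = 0.5878
exp(theta*B) = 0.8090 + 0.5878*B


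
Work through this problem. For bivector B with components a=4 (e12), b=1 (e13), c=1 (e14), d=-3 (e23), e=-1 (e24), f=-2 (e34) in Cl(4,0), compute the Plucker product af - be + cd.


Plucker relation: af - be + cd
a*f = 4*(-2) = -8
b*e = 1*(-1) = -1
c*d = 1*(-3) = -3
af - be + cd = -8 - (-1) + (-3)
= -10


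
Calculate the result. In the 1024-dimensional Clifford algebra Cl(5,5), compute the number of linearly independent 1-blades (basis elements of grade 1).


Number of grade-k basis blades in Cl(p,q) with n = p + q is C(n, k).
n = 5 + 5 = 10
C(10, 1) = 10! / (1! * 9!)
= 3628800 / (1 * 362880)
= 10


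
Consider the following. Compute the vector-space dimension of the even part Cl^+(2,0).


Even subalgebra dimension = 2^(n-1)
n = 2 + 0 = 2
2^(2 - 1) = 2^1 = 2
Verification: sum of C(2,k) for even k = 1 + 1 = 2
Result = 2


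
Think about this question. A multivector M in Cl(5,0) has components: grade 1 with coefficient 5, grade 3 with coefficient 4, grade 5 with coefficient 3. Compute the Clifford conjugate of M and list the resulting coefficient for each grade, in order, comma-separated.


Clifford conjugate sign for grade k: (-1)^(k(k+1)/2)
Grade 1: (-1)^(1*2/2) = (-1)^1 = -1, coeff 5 -> -5
Grade 3: (-1)^(3*4/2) = (-1)^6 = 1, coeff 4 -> 4
Grade 5: (-1)^(5*6/2) = (-1)^15 = -1, coeff 3 -> -3
Conjugated coefficients: -5, 4, -3


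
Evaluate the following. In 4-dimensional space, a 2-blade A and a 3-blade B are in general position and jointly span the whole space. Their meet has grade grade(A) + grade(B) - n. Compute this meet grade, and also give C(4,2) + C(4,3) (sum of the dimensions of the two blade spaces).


Meet grade = grade(A) + grade(B) - n
= 2 + 3 - 4 = 1
C(4,2) = 6
C(4,3) = 4
dim_A + dim_B = 6 + 4 = 10


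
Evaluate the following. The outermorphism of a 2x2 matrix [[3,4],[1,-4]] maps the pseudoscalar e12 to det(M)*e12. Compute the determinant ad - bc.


The outermorphism of a linear map f sends e1^e2 to f(e1)^f(e2).
f(e1) = 3*e1 + 1*e2
f(e2) = 4*e1 - 4*e2
f(e1) ^ f(e2) = (3*e1 + 1*e2) ^ (4*e1 - 4*e2)
= 3*(-4)*e12 + 1*4*e21
= (-12 - 4)*e12
= -16*e12
Coefficient = -16


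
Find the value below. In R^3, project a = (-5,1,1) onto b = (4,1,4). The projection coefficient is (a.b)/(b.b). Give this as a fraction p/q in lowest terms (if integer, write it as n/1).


Projection coefficient = (a . b) / (b . b)
a . b = (-5)*4 + 1*1 + 1*4
= -20 + 1 + 4 = -15
b . b = 4^2 + 1^2 + 4^2
= 16 + 1 + 16 = 33
Coefficient = -15/33
In lowest terms: -5/11


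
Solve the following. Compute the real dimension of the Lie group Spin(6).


Spin(n) double-covers SO(n); both have Lie algebra so(n) of dimension n(n-1)/2.
n = 6
n(n-1) = 6 * 5 = 30
dim Spin(6) = 30/2 = 15


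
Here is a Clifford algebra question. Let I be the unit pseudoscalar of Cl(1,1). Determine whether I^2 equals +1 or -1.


The pseudoscalar I = e1...e_n (product of all n generators) of Cl(p,q) satisfies I^2 = (-1)^(q + n(n-1)/2).
p = 1, q = 1, n = p + q = 2
n(n-1)/2 = 2 * 1 / 2 = 1
Exponent = q + n(n-1)/2 = 1 + 1 = 2
I^2 = (-1)^2 = +1


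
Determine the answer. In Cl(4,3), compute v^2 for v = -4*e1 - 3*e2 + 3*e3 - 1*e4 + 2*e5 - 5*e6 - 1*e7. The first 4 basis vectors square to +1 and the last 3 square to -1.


v^2 = sum of c_i^2 * e_i^2
Positive signature terms (e_i^2 = +1): (-4)^2 + (-3)^2 + 3^2 + (-1)^2 = 35
Negative signature terms (e_j^2 = -1): 2^2 + (-5)^2 + (-1)^2 = 30
v^2 = 35 - 30 = 5


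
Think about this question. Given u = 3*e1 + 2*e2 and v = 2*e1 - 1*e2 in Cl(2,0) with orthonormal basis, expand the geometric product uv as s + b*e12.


Expand: (3*e1 + 2*e2)(2*e1 - 1*e2)
= 3*2*e1e1 + 3*(-1)*e1e2 + 2*2*e2e1 + 2*(-1)*e2e2
Using e1^2 = e2^2 = 1, e2e1 = -e1e2:
Scalar part s = 3*2 + 2*(-1) = 6 + (-2) = 4
Bivector part b = 3*(-1) - 2*2 = -3 - 4 = -7
uv = 4 - 7*e12


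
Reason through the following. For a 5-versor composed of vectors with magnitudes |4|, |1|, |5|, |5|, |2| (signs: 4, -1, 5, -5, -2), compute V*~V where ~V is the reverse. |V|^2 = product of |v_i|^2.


Each vector v_i has |v_i|^2 = s_i^2
Squared scales: 4^2 = 16, (-1)^2 = 1, 5^2 = 25, (-5)^2 = 25, (-2)^2 = 4
|V|^2 = 16 * 1 * 25 * 25 * 4
= 40000


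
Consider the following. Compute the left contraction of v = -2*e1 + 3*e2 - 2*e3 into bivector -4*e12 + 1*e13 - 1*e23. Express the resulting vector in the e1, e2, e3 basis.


Left contraction v _| B = <vB>_1 (grade-1 part of the geometric product vB).
Using e1_|e12 = e2, e2_|e12 = -e1, e1_|e13 = e3, e3_|e13 = -e1, e2_|e23 = e3, e3_|e23 = -e2:
e1 coeff: -v2*b12 - v3*b13 = -(3)*(-4) - (-2)*(1) = 14
e2 coeff: v1*b12 - v3*b23 = (-2)*(-4) - (-2)*(-1) = 6
e3 coeff: v1*b13 + v2*b23 = (-2)*(1) + (3)*(-1) = -5
v _| B = 14*e1 + 6*e2 - 5*e3


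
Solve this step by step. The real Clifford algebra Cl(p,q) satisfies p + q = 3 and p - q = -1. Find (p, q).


We need p + q = 3 and p - q = -1.
Adding: 2p = 3 + (-1) = 2, so p = 1.
Then q = 3 - 1 = 2.
(p, q) = (1, 2)


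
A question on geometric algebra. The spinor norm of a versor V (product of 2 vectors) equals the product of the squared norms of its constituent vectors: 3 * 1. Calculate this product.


Spinor norm N(V) = |v1|^2 * |v2|^2 * ... * |v2|^2
= 3 * 1
Running product: 3, 3
N(V) = 3


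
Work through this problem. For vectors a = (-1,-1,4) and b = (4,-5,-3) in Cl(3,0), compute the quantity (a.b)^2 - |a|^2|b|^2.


a . b = (-1)*4 + (-1)*(-5) + 4*(-3)
= -4 + 5 + (-12) = -11
|a|^2 = (-1)^2 + (-1)^2 + 4^2 = 18
|b|^2 = 4^2 + (-5)^2 + (-3)^2 = 50
(a.b)^2 = (-11)^2 = 121
|a|^2 * |b|^2 = 18 * 50 = 900
Result = 121 - 900 = -779


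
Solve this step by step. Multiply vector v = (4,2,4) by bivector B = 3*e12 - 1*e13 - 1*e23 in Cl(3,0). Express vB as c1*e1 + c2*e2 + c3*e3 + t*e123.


vB has grade-1 (vector) and grade-3 (trivector) parts: vB = (v _| B) + (v ^ B).
Vector part <vB>_1:
  e1: -v2*b12 - v3*b13 = -(2)*(3) - (4)*(-1) = -2
  e2: v1*b12 - v3*b23 = (4)*(3) - (4)*(-1) = 16
  e3: v1*b13 + v2*b23 = (4)*(-1) + (2)*(-1) = -6
Trivector part <vB>_3:
  e123: v1*b23 - v2*b13 + v3*b12 = (4)*(-1) - (2)*(-1) + (4)*(3) = 10
vB = -2*e1 + 16*e2 - 6*e3 + 10*e123


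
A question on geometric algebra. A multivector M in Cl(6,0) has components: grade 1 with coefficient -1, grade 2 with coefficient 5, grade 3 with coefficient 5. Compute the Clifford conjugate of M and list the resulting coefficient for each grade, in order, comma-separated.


Clifford conjugate sign for grade k: (-1)^(k(k+1)/2)
Grade 1: (-1)^(1*2/2) = (-1)^1 = -1, coeff -1 -> 1
Grade 2: (-1)^(2*3/2) = (-1)^3 = -1, coeff 5 -> -5
Grade 3: (-1)^(3*4/2) = (-1)^6 = 1, coeff 5 -> 5
Conjugated coefficients: 1, -5, 5


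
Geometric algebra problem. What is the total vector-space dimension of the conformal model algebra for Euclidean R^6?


The conformal model of R^6 uses Cl(7,1): the 6 Euclidean generators plus two extra orthogonal generators e+ (e+^2 = +1) and e- (e-^2 = -1), from which the null vectors e0, einf are built.
Number of generators m = 6 + 2 = 8.
dim Cl(p,q) = 2^m = 2^8 = 256


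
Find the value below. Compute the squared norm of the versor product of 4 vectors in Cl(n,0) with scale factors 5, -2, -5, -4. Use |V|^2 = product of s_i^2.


Each vector v_i has |v_i|^2 = s_i^2
Squared scales: 5^2 = 25, (-2)^2 = 4, (-5)^2 = 25, (-4)^2 = 16
|V|^2 = 25 * 4 * 25 * 16
= 40000


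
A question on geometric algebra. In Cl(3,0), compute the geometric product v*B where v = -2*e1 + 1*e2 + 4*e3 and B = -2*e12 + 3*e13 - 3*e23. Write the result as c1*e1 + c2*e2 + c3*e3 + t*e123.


vB has grade-1 (vector) and grade-3 (trivector) parts: vB = (v _| B) + (v ^ B).
Vector part <vB>_1:
  e1: -v2*b12 - v3*b13 = -(1)*(-2) - (4)*(3) = -10
  e2: v1*b12 - v3*b23 = (-2)*(-2) - (4)*(-3) = 16
  e3: v1*b13 + v2*b23 = (-2)*(3) + (1)*(-3) = -9
Trivector part <vB>_3:
  e123: v1*b23 - v2*b13 + v3*b12 = (-2)*(-3) - (1)*(3) + (4)*(-2) = -5
vB = -10*e1 + 16*e2 - 9*e3 - 5*e123


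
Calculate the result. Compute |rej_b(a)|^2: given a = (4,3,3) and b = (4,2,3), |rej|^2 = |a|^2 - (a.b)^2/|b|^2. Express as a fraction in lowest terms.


|a|^2 = 4^2 + 3^2 + 3^2 = 34
|b|^2 = 4^2 + 2^2 + 3^2 = 29
a . b = 4*4 + 3*2 + 3*3 = 31
(a.b)^2 = 31^2 = 961
|rej|^2 = 34 - 961/29
= (986 - 961)/29
= 25/29
In lowest terms: 25/29


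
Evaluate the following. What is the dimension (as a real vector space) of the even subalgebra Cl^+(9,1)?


Even subalgebra dimension = 2^(n-1)
n = 9 + 1 = 10
2^(10 - 1) = 2^9 = 512
Verification: sum of C(10,k) for even k = 1 + 45 + 210 + 210 + 45 + 1 = 512
Result = 512


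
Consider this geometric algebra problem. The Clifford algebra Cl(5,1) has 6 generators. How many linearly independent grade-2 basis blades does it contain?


Number of grade-k basis blades in Cl(p,q) with n = p + q is C(n, k).
n = 5 + 1 = 6
C(6, 2) = 6! / (2! * 4!)
= 720 / (2 * 24)
= 15


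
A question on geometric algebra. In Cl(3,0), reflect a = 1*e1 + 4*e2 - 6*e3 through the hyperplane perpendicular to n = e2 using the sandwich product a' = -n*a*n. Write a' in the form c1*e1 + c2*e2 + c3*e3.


Reflection formula: a' = -n*a*n, with n = e2 (unit vector, n^2 = 1).
For reflection through hyperplane perp to e2:
The component along e2 flips sign, others stay.
a = (1, 4, -6)
a' = (1, -4, -6)
a' = 1*e1 - 4*e2 - 6*e3


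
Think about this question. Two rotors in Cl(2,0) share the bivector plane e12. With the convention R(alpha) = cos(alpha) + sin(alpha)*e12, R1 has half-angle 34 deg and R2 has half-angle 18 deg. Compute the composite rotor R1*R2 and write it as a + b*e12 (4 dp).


Same-plane rotors commute and their half-angles add:
R1*R2 = cos(a1 + a2) + sin(a1 + a2)*e12.
a1 + a2 = 34 + 18 = 52 deg
cos(52 deg) = 0.6157
sin(52 deg) = 0.7880
R1*R2 = 0.6157 + 0.7880*e12


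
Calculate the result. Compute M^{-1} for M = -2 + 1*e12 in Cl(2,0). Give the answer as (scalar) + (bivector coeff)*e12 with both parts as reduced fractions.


M = -2 + 1*e12, where e12^2 = -1.
Since M commutes with its reverse ~M = a - b*e12, M * ~M = a^2 - b^2*e12^2 = a^2 + b^2.
So M^{-1} = ~M / (a^2 + b^2) = (a - b*e12)/(a^2 + b^2).
a^2 + b^2 = 4 + 1 = 5
Scalar part = -2/5 = -2/5
Bivector coeff = -1/5 = -1/5
M^{-1} = -2/5 - 1/5*e12


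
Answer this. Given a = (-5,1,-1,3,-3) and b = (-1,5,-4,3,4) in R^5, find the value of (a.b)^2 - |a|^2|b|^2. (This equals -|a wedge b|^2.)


a . b = (-5)*(-1) + 1*5 + (-1)*(-4) + 3*3 + (-3)*4
= 5 + 5 + 4 + 9 + (-12) = 11
|a|^2 = (-5)^2 + 1^2 + (-1)^2 + 3^2 + (-3)^2 = 45
|b|^2 = (-1)^2 + 5^2 + (-4)^2 + 3^2 + 4^2 = 67
(a.b)^2 = 11^2 = 121
|a|^2 * |b|^2 = 45 * 67 = 3015
Result = 121 - 3015 = -2894


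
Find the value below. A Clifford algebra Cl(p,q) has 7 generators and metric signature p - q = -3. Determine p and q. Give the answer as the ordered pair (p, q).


We need p + q = 7 and p - q = -3.
Adding: 2p = 7 + (-3) = 4, so p = 2.
Then q = 7 - 2 = 5.
(p, q) = (2, 5)


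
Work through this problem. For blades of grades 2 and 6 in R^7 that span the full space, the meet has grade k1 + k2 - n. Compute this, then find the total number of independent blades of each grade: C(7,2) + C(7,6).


Meet grade = grade(A) + grade(B) - n
= 2 + 6 - 7 = 1
C(7,2) = 21
C(7,6) = 7
dim_A + dim_B = 21 + 7 = 28


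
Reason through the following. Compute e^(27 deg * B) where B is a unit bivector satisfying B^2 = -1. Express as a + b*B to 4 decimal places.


For a unit bivector B with B^2 = -1, the exponential series gives
e^(theta*B) = cos(theta) + sin(theta)*B (the GA analogue of Euler's formula).
theta = 27 degrees = 0.471239 rad
cos(27 deg) = 0.8910
sin(27 deg) = 0.4540
exp(theta*B) = 0.8910 + 0.4540*B


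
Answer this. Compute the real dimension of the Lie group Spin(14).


Spin(n) double-covers SO(n); both have Lie algebra so(n) of dimension n(n-1)/2.
n = 14
n(n-1) = 14 * 13 = 182
dim Spin(14) = 182/2 = 91


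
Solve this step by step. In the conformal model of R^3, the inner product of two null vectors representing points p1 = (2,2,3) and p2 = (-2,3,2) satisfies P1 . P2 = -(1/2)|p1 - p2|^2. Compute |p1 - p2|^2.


p1 - p2 = (4, -1, 1)
|p1 - p2|^2 = 4^2 + (-1)^2 + 1^2
= 16 + 1 + 1
= 18


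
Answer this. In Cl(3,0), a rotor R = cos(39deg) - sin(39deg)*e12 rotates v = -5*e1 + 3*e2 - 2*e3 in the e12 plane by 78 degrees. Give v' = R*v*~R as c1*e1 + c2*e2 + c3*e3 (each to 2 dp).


Rotor R = cos(39deg) - sin(39deg)*e12
Rotation angle theta = 2 * 39 = 78 degrees in the e12 plane (e1 -> e2).
The component perpendicular to the plane (e3) is invariant: v'_3 = v3 = -2.00
cos(78deg) = 0.2079, sin(78deg) = 0.9781
v'_1 = v1*cos(theta) - v2*sin(theta) = -5*0.2079 - 3*0.9781 = -3.97
v'_2 = v1*sin(theta) + v2*cos(theta) = -5*0.9781 + 3*0.2079 = -4.27
v' = -3.97*e1 - 4.27*e2 - 2.00*e3


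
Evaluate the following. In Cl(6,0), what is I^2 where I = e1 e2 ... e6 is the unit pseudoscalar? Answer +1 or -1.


The pseudoscalar I = e1...e_n (product of all n generators) of Cl(p,q) satisfies I^2 = (-1)^(q + n(n-1)/2).
p = 6, q = 0, n = p + q = 6
n(n-1)/2 = 6 * 5 / 2 = 15
Exponent = q + n(n-1)/2 = 0 + 15 = 15
I^2 = (-1)^15 = -1


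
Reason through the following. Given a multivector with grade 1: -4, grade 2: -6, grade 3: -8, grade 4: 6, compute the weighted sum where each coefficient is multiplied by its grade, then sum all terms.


Grade-weighted sum = sum of grade_k * coefficient_k
1*(-4) = -4
2*(-6) = -12
3*(-8) = -24
4*6 = 24
Total = -4 + (-12) + (-24) + 24 = -16


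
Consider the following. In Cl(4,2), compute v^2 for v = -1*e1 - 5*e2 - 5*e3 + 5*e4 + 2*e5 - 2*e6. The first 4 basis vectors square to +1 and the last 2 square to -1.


v^2 = sum of c_i^2 * e_i^2
Positive signature terms (e_i^2 = +1): (-1)^2 + (-5)^2 + (-5)^2 + 5^2 = 76
Negative signature terms (e_j^2 = -1): 2^2 + (-2)^2 = 8
v^2 = 76 - 8 = 68


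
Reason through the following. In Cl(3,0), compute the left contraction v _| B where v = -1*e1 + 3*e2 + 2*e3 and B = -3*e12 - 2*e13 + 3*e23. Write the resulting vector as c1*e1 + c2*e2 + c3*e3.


Left contraction v _| B = <vB>_1 (grade-1 part of the geometric product vB).
Using e1_|e12 = e2, e2_|e12 = -e1, e1_|e13 = e3, e3_|e13 = -e1, e2_|e23 = e3, e3_|e23 = -e2:
e1 coeff: -v2*b12 - v3*b13 = -(3)*(-3) - (2)*(-2) = 13
e2 coeff: v1*b12 - v3*b23 = (-1)*(-3) - (2)*(3) = -3
e3 coeff: v1*b13 + v2*b23 = (-1)*(-2) + (3)*(3) = 11
v _| B = 13*e1 - 3*e2 + 11*e3


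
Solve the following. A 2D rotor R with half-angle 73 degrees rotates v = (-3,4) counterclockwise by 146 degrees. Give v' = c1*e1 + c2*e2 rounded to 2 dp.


Rotor R = cos(73deg) - sin(73deg)*e12
Rotation angle theta = 2 * 73 = 146 degrees
v' = R*v*~R rotates v by theta.
cos(146deg) = -0.8290, sin(146deg) = 0.5592
v'_1 = -3*cos(146deg) - 4*sin(146deg)
= -3*(-0.8290) - 4*0.5592
= 0.25
v'_2 = -3*sin(146deg) + 4*cos(146deg)
= -3*0.5592 + 4*(-0.8290)
= -4.99
v' = 0.25*e1 - 4.99*e2


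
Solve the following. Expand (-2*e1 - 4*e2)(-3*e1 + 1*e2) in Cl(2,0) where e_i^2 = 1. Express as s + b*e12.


Expand: (-2*e1 - 4*e2)(-3*e1 + 1*e2)
= (-2)*(-3)*e1e1 + (-2)*1*e1e2 + (-4)*(-3)*e2e1 + (-4)*1*e2e2
Using e1^2 = e2^2 = 1, e2e1 = -e1e2:
Scalar part s = (-2)*(-3) + (-4)*1 = 6 + (-4) = 2
Bivector part b = (-2)*1 - (-4)*(-3) = -2 - 12 = -14
uv = 2 - 14*e12


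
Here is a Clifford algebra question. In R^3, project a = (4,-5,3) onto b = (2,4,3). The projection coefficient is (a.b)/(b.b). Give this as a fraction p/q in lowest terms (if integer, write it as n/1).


Projection coefficient = (a . b) / (b . b)
a . b = 4*2 + (-5)*4 + 3*3
= 8 + (-20) + 9 = -3
b . b = 2^2 + 4^2 + 3^2
= 4 + 16 + 9 = 29
Coefficient = -3/29
In lowest terms: -3/29


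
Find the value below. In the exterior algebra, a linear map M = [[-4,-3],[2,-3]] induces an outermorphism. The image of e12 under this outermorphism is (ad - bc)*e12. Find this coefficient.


The outermorphism of a linear map f sends e1^e2 to f(e1)^f(e2).
f(e1) = -4*e1 + 2*e2
f(e2) = -3*e1 - 3*e2
f(e1) ^ f(e2) = (-4*e1 + 2*e2) ^ (-3*e1 - 3*e2)
= (-4)*(-3)*e12 + 2*(-3)*e21
= (12 - (-6))*e12
= 18*e12
Coefficient = 18


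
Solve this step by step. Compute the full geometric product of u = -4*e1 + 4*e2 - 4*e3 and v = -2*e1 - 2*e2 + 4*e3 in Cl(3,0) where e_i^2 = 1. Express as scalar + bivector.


In Cl(3,0): e_i^2 = 1, e_ie_j = -e_je_i for i != j.
Scalar part = u . v = (-4)*(-2) + 4*(-2) + (-4)*4
= 8 + (-8) + (-16) = -16
e12 coeff = (-4)*(-2) - 4*(-2) = 8 - (-8) = 16
e13 coeff = (-4)*4 - (-4)*(-2) = -16 - 8 = -24
e23 coeff = 4*4 - (-4)*(-2) = 16 - 8 = 8
uv = -16 + 16*e12 - 24*e13 + 8*e23


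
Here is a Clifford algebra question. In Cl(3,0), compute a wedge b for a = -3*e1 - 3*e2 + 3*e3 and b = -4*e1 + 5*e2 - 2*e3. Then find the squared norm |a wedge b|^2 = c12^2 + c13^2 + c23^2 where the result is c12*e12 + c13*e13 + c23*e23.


a wedge b = (a1*b2 - a2*b1)*e12 + (a1*b3 - a3*b1)*e13 + (a2*b3 - a3*b2)*e23
e12 coeff: (-3)*5 - (-3)*(-4) = -15 - 12 = -27
e13 coeff: (-3)*(-2) - 3*(-4) = 6 - (-12) = 18
e23 coeff: (-3)*(-2) - 3*5 = 6 - 15 = -9
|a wedge b|^2 = (-27)^2 + 18^2 + (-9)^2
= 729 + 324 + 81
= 1134


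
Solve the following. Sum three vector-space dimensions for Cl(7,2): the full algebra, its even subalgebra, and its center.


n = 7 + 2 = 9
Total dim = 2^9 = 512
Even subalgebra dim = 2^8 = 256
n is odd, so center dim = 2
Sum = 512 + 256 + 2 = 770


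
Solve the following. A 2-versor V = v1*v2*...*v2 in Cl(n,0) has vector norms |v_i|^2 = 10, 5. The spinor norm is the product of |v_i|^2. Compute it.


Spinor norm N(V) = |v1|^2 * |v2|^2 * ... * |v2|^2
= 10 * 5
Running product: 10, 50
N(V) = 50


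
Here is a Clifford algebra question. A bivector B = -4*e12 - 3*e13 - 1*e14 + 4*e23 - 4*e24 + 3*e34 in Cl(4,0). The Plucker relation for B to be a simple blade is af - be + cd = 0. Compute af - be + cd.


Plucker relation: af - be + cd
a*f = (-4)*3 = -12
b*e = (-3)*(-4) = 12
c*d = (-1)*4 = -4
af - be + cd = -12 - 12 + (-4)
= -28


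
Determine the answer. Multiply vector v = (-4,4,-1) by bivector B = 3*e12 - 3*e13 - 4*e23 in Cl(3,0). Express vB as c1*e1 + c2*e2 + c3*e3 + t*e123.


vB has grade-1 (vector) and grade-3 (trivector) parts: vB = (v _| B) + (v ^ B).
Vector part <vB>_1:
  e1: -v2*b12 - v3*b13 = -(4)*(3) - (-1)*(-3) = -15
  e2: v1*b12 - v3*b23 = (-4)*(3) - (-1)*(-4) = -16
  e3: v1*b13 + v2*b23 = (-4)*(-3) + (4)*(-4) = -4
Trivector part <vB>_3:
  e123: v1*b23 - v2*b13 + v3*b12 = (-4)*(-4) - (4)*(-3) + (-1)*(3) = 25
vB = -15*e1 - 16*e2 - 4*e3 + 25*e123


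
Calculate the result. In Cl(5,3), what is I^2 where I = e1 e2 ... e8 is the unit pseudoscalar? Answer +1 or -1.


The pseudoscalar I = e1...e_n (product of all n generators) of Cl(p,q) satisfies I^2 = (-1)^(q + n(n-1)/2).
p = 5, q = 3, n = p + q = 8
n(n-1)/2 = 8 * 7 / 2 = 28
Exponent = q + n(n-1)/2 = 3 + 28 = 31
I^2 = (-1)^31 = -1


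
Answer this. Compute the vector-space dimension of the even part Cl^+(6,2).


Even subalgebra dimension = 2^(n-1)
n = 6 + 2 = 8
2^(8 - 1) = 2^7 = 128
Verification: sum of C(8,k) for even k = 1 + 28 + 70 + 28 + 1 = 128
Result = 128


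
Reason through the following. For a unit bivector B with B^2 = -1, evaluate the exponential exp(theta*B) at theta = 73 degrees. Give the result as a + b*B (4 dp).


For a unit bivector B with B^2 = -1, the exponential series gives
e^(theta*B) = cos(theta) + sin(theta)*B (the GA analogue of Euler's formula).
theta = 73 degrees = 1.27409 rad
cos(73 deg) = 0.2924
sin(73 deg) = 0.9563
exp(theta*B) = 0.2924 + 0.9563*B


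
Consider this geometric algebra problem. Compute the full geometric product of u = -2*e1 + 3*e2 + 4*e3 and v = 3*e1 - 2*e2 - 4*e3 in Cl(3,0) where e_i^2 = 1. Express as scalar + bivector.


In Cl(3,0): e_i^2 = 1, e_ie_j = -e_je_i for i != j.
Scalar part = u . v = (-2)*3 + 3*(-2) + 4*(-4)
= -6 + (-6) + (-16) = -28
e12 coeff = (-2)*(-2) - 3*3 = 4 - 9 = -5
e13 coeff = (-2)*(-4) - 4*3 = 8 - 12 = -4
e23 coeff = 3*(-4) - 4*(-2) = -12 - (-8) = -4
uv = -28 - 5*e12 - 4*e13 - 4*e23


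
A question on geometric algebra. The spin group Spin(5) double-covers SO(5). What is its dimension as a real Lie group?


Spin(n) double-covers SO(n); both have Lie algebra so(n) of dimension n(n-1)/2.
n = 5
n(n-1) = 5 * 4 = 20
dim Spin(5) = 20/2 = 10


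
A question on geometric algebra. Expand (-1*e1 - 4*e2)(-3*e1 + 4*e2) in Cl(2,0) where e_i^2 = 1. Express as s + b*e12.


Expand: (-1*e1 - 4*e2)(-3*e1 + 4*e2)
= (-1)*(-3)*e1e1 + (-1)*4*e1e2 + (-4)*(-3)*e2e1 + (-4)*4*e2e2
Using e1^2 = e2^2 = 1, e2e1 = -e1e2:
Scalar part s = (-1)*(-3) + (-4)*4 = 3 + (-16) = -13
Bivector part b = (-1)*4 - (-4)*(-3) = -4 - 12 = -16
uv = -13 - 16*e12


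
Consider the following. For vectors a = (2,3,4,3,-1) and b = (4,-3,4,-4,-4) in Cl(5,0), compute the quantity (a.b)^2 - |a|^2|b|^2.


a . b = 2*4 + 3*(-3) + 4*4 + 3*(-4) + (-1)*(-4)
= 8 + (-9) + 16 + (-12) + 4 = 7
|a|^2 = 2^2 + 3^2 + 4^2 + 3^2 + (-1)^2 = 39
|b|^2 = 4^2 + (-3)^2 + 4^2 + (-4)^2 + (-4)^2 = 73
(a.b)^2 = 7^2 = 49
|a|^2 * |b|^2 = 39 * 73 = 2847
Result = 49 - 2847 = -2798


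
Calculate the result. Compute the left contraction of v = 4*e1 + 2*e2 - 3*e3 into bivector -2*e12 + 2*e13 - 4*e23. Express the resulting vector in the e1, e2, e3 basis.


Left contraction v _| B = <vB>_1 (grade-1 part of the geometric product vB).
Using e1_|e12 = e2, e2_|e12 = -e1, e1_|e13 = e3, e3_|e13 = -e1, e2_|e23 = e3, e3_|e23 = -e2:
e1 coeff: -v2*b12 - v3*b13 = -(2)*(-2) - (-3)*(2) = 10
e2 coeff: v1*b12 - v3*b23 = (4)*(-2) - (-3)*(-4) = -20
e3 coeff: v1*b13 + v2*b23 = (4)*(2) + (2)*(-4) = 0
v _| B = 10*e1 - 20*e2 + 0*e3


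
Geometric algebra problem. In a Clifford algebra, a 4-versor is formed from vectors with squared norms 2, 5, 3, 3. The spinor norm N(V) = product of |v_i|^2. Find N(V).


Spinor norm N(V) = |v1|^2 * |v2|^2 * ... * |v4|^2
= 2 * 5 * 3 * 3
Running product: 2, 10, 30, 90
N(V) = 90


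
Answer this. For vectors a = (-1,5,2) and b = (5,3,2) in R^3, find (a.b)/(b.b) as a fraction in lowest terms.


Projection coefficient = (a . b) / (b . b)
a . b = (-1)*5 + 5*3 + 2*2
= -5 + 15 + 4 = 14
b . b = 5^2 + 3^2 + 2^2
= 25 + 9 + 4 = 38
Coefficient = 14/38
In lowest terms: 7/19


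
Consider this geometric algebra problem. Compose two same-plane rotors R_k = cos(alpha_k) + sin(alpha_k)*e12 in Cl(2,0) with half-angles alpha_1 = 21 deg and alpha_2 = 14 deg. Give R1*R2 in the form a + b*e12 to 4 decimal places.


Same-plane rotors commute and their half-angles add:
R1*R2 = cos(a1 + a2) + sin(a1 + a2)*e12.
a1 + a2 = 21 + 14 = 35 deg
cos(35 deg) = 0.8192
sin(35 deg) = 0.5736
R1*R2 = 0.8192 + 0.5736*e12


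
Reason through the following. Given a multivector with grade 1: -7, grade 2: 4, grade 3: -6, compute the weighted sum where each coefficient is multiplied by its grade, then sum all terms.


Grade-weighted sum = sum of grade_k * coefficient_k
1*(-7) = -7
2*4 = 8
3*(-6) = -18
Total = -7 + 8 + (-18) = -17


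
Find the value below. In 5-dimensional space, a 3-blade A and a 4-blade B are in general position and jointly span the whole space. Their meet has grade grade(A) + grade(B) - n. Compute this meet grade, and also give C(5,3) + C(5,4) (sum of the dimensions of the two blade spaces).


Meet grade = grade(A) + grade(B) - n
= 3 + 4 - 5 = 2
C(5,3) = 10
C(5,4) = 5
dim_A + dim_B = 10 + 5 = 15


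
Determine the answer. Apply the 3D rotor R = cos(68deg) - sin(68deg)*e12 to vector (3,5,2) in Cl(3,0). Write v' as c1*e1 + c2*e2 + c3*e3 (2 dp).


Rotor R = cos(68deg) - sin(68deg)*e12
Rotation angle theta = 2 * 68 = 136 degrees in the e12 plane (e1 -> e2).
The component perpendicular to the plane (e3) is invariant: v'_3 = v3 = 2.00
cos(136deg) = -0.7193, sin(136deg) = 0.6947
v'_1 = v1*cos(theta) - v2*sin(theta) = 3*(-0.7193) - 5*0.6947 = -5.63
v'_2 = v1*sin(theta) + v2*cos(theta) = 3*0.6947 + 5*(-0.7193) = -1.51
v' = -5.63*e1 - 1.51*e2 + 2.00*e3


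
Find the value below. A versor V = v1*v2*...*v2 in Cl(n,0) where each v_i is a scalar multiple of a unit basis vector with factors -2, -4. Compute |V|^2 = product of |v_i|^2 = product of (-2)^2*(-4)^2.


Each vector v_i has |v_i|^2 = s_i^2
Squared scales: (-2)^2 = 4, (-4)^2 = 16
|V|^2 = 4 * 16
= 64


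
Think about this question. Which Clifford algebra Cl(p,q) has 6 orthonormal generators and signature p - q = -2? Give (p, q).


We need p + q = 6 and p - q = -2.
Adding: 2p = 6 + (-2) = 4, so p = 2.
Then q = 6 - 2 = 4.
(p, q) = (2, 4)


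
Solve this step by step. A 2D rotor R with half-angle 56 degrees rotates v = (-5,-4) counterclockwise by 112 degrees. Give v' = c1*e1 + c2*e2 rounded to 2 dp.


Rotor R = cos(56deg) - sin(56deg)*e12
Rotation angle theta = 2 * 56 = 112 degrees
v' = R*v*~R rotates v by theta.
cos(112deg) = -0.3746, sin(112deg) = 0.9272
v'_1 = -5*cos(112deg) - (-4)*sin(112deg)
= -5*(-0.3746) - (-4)*0.9272
= 5.58
v'_2 = -5*sin(112deg) + (-4)*cos(112deg)
= -5*0.9272 + (-4)*(-0.3746)
= -3.14
v' = 5.58*e1 - 3.14*e2


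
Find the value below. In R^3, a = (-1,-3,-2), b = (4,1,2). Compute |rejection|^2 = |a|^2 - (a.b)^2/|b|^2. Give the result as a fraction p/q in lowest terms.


|a|^2 = (-1)^2 + (-3)^2 + (-2)^2 = 14
|b|^2 = 4^2 + 1^2 + 2^2 = 21
a . b = (-1)*4 + (-3)*1 + (-2)*2 = -11
(a.b)^2 = (-11)^2 = 121
|rej|^2 = 14 - 121/21
= (294 - 121)/21
= 173/21
In lowest terms: 173/21


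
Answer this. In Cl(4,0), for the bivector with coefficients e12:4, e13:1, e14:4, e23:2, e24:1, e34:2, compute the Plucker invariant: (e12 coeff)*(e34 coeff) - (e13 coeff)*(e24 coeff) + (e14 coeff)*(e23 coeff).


Plucker relation: af - be + cd
a*f = 4*2 = 8
b*e = 1*1 = 1
c*d = 4*2 = 8
af - be + cd = 8 - 1 + 8
= 15


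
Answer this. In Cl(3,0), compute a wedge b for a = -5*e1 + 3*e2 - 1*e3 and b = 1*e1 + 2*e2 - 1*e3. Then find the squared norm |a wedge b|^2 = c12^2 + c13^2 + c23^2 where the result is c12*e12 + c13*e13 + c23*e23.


a wedge b = (a1*b2 - a2*b1)*e12 + (a1*b3 - a3*b1)*e13 + (a2*b3 - a3*b2)*e23
e12 coeff: (-5)*2 - 3*1 = -10 - 3 = -13
e13 coeff: (-5)*(-1) - (-1)*1 = 5 - (-1) = 6
e23 coeff: 3*(-1) - (-1)*2 = -3 - (-2) = -1
|a wedge b|^2 = (-13)^2 + 6^2 + (-1)^2
= 169 + 36 + 1
= 206


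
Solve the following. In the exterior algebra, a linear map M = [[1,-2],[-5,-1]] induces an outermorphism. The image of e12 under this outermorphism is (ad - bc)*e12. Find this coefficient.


The outermorphism of a linear map f sends e1^e2 to f(e1)^f(e2).
f(e1) = 1*e1 - 5*e2
f(e2) = -2*e1 - 1*e2
f(e1) ^ f(e2) = (1*e1 - 5*e2) ^ (-2*e1 - 1*e2)
= 1*(-1)*e12 + (-5)*(-2)*e21
= (-1 - 10)*e12
= -11*e12
Coefficient = -11


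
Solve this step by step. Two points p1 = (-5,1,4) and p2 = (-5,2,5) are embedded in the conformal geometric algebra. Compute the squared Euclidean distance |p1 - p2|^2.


p1 - p2 = (0, -1, -1)
|p1 - p2|^2 = 0^2 + (-1)^2 + (-1)^2
= 0 + 1 + 1
= 2


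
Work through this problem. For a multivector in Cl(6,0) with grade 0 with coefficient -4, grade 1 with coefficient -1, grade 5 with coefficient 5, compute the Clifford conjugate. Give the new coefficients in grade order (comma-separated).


Clifford conjugate sign for grade k: (-1)^(k(k+1)/2)
Grade 0: (-1)^(0*1/2) = (-1)^0 = 1, coeff -4 -> -4
Grade 1: (-1)^(1*2/2) = (-1)^1 = -1, coeff -1 -> 1
Grade 5: (-1)^(5*6/2) = (-1)^15 = -1, coeff 5 -> -5
Conjugated coefficients: -4, 1, -5


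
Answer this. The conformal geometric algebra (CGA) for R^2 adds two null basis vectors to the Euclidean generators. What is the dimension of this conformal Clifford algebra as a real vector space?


The conformal model of R^2 uses Cl(3,1): the 2 Euclidean generators plus two extra orthogonal generators e+ (e+^2 = +1) and e- (e-^2 = -1), from which the null vectors e0, einf are built.
Number of generators m = 2 + 2 = 4.
dim Cl(p,q) = 2^m = 2^4 = 16


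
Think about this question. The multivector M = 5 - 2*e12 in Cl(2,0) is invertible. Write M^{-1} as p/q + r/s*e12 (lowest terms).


M = 5 - 2*e12, where e12^2 = -1.
Since M commutes with its reverse ~M = a - b*e12, M * ~M = a^2 - b^2*e12^2 = a^2 + b^2.
So M^{-1} = ~M / (a^2 + b^2) = (a - b*e12)/(a^2 + b^2).
a^2 + b^2 = 25 + 4 = 29
Scalar part = 5/29 = 5/29
Bivector coeff = 2/29 = 2/29
M^{-1} = 5/29 + 2/29*e12


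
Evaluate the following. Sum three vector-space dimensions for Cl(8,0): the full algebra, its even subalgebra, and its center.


n = 8 + 0 = 8
Total dim = 2^8 = 256
Even subalgebra dim = 2^7 = 128
n is even, so center dim = 1
Sum = 256 + 128 + 1 = 385


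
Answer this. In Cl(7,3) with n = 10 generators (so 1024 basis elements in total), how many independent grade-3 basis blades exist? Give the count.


Number of grade-k basis blades in Cl(p,q) with n = p + q is C(n, k).
n = 7 + 3 = 10
C(10, 3) = 10! / (3! * 7!)
= 3628800 / (6 * 5040)
= 120


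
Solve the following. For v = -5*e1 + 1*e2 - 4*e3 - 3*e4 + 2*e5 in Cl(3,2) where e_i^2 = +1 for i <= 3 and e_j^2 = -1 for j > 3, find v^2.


v^2 = sum of c_i^2 * e_i^2
Positive signature terms (e_i^2 = +1): (-5)^2 + 1^2 + (-4)^2 = 42
Negative signature terms (e_j^2 = -1): (-3)^2 + 2^2 = 13
v^2 = 42 - 13 = 29


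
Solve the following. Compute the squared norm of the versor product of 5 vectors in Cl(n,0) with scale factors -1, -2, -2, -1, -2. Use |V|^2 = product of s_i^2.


Each vector v_i has |v_i|^2 = s_i^2
Squared scales: (-1)^2 = 1, (-2)^2 = 4, (-2)^2 = 4, (-1)^2 = 1, (-2)^2 = 4
|V|^2 = 1 * 4 * 4 * 1 * 4
= 64


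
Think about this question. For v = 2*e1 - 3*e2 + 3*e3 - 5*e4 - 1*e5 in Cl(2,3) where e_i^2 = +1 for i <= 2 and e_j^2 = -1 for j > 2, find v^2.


v^2 = sum of c_i^2 * e_i^2
Positive signature terms (e_i^2 = +1): 2^2 + (-3)^2 = 13
Negative signature terms (e_j^2 = -1): 3^2 + (-5)^2 + (-1)^2 = 35
v^2 = 13 - 35 = -22


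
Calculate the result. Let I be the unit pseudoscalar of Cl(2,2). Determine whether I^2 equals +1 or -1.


The pseudoscalar I = e1...e_n (product of all n generators) of Cl(p,q) satisfies I^2 = (-1)^(q + n(n-1)/2).
p = 2, q = 2, n = p + q = 4
n(n-1)/2 = 4 * 3 / 2 = 6
Exponent = q + n(n-1)/2 = 2 + 6 = 8
I^2 = (-1)^8 = +1


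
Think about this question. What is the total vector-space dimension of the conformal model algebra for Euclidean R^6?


The conformal model of R^6 uses Cl(7,1): the 6 Euclidean generators plus two extra orthogonal generators e+ (e+^2 = +1) and e- (e-^2 = -1), from which the null vectors e0, einf are built.
Number of generators m = 6 + 2 = 8.
dim Cl(p,q) = 2^m = 2^8 = 256


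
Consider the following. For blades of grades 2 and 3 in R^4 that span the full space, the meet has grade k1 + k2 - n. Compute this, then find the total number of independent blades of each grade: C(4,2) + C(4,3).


Meet grade = grade(A) + grade(B) - n
= 2 + 3 - 4 = 1
C(4,2) = 6
C(4,3) = 4
dim_A + dim_B = 6 + 4 = 10


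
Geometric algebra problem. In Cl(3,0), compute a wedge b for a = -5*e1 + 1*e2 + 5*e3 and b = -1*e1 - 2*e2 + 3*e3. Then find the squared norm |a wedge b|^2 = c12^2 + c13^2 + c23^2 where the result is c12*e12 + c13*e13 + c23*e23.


a wedge b = (a1*b2 - a2*b1)*e12 + (a1*b3 - a3*b1)*e13 + (a2*b3 - a3*b2)*e23
e12 coeff: (-5)*(-2) - 1*(-1) = 10 - (-1) = 11
e13 coeff: (-5)*3 - 5*(-1) = -15 - (-5) = -10
e23 coeff: 1*3 - 5*(-2) = 3 - (-10) = 13
|a wedge b|^2 = 11^2 + (-10)^2 + 13^2
= 121 + 100 + 169
= 390


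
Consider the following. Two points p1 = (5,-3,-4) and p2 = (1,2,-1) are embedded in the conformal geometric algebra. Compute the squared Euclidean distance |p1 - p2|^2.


p1 - p2 = (4, -5, -3)
|p1 - p2|^2 = 4^2 + (-5)^2 + (-3)^2
= 16 + 25 + 9
= 50


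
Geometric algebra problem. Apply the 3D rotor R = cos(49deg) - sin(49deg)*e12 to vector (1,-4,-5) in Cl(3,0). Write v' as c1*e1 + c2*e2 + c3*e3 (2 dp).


Rotor R = cos(49deg) - sin(49deg)*e12
Rotation angle theta = 2 * 49 = 98 degrees in the e12 plane (e1 -> e2).
The component perpendicular to the plane (e3) is invariant: v'_3 = v3 = -5.00
cos(98deg) = -0.1392, sin(98deg) = 0.9903
v'_1 = v1*cos(theta) - v2*sin(theta) = 1*(-0.1392) - (-4)*0.9903 = 3.82
v'_2 = v1*sin(theta) + v2*cos(theta) = 1*0.9903 + (-4)*(-0.1392) = 1.55
v' = 3.82*e1 + 1.55*e2 - 5.00*e3


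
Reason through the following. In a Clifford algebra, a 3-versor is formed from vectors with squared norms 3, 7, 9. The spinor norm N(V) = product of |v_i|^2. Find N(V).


Spinor norm N(V) = |v1|^2 * |v2|^2 * ... * |v3|^2
= 3 * 7 * 9
Running product: 3, 21, 189
N(V) = 189


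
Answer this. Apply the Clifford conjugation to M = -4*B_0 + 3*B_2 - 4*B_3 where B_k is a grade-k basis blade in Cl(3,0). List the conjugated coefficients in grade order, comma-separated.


Clifford conjugate sign for grade k: (-1)^(k(k+1)/2)
Grade 0: (-1)^(0*1/2) = (-1)^0 = 1, coeff -4 -> -4
Grade 2: (-1)^(2*3/2) = (-1)^3 = -1, coeff 3 -> -3
Grade 3: (-1)^(3*4/2) = (-1)^6 = 1, coeff -4 -> -4
Conjugated coefficients: -4, -3, -4


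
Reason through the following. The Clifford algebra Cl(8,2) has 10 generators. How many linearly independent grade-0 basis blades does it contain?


Number of grade-k basis blades in Cl(p,q) with n = p + q is C(n, k).
n = 8 + 2 = 10
C(10, 0) = 10! / (0! * 10!)
= 3628800 / (1 * 3628800)
= 1


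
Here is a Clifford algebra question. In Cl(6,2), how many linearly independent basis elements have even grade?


Even subalgebra dimension = 2^(n-1)
n = 6 + 2 = 8
2^(8 - 1) = 2^7 = 128
Verification: sum of C(8,k) for even k = 1 + 28 + 70 + 28 + 1 = 128
Result = 128


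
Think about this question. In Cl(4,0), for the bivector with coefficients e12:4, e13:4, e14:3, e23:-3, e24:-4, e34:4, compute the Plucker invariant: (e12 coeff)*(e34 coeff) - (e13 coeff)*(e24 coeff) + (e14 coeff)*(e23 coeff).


Plucker relation: af - be + cd
a*f = 4*4 = 16
b*e = 4*(-4) = -16
c*d = 3*(-3) = -9
af - be + cd = 16 - (-16) + (-9)
= 23


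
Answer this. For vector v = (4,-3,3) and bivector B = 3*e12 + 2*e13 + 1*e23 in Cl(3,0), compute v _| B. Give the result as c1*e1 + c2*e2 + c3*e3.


Left contraction v _| B = <vB>_1 (grade-1 part of the geometric product vB).
Using e1_|e12 = e2, e2_|e12 = -e1, e1_|e13 = e3, e3_|e13 = -e1, e2_|e23 = e3, e3_|e23 = -e2:
e1 coeff: -v2*b12 - v3*b13 = -(-3)*(3) - (3)*(2) = 3
e2 coeff: v1*b12 - v3*b23 = (4)*(3) - (3)*(1) = 9
e3 coeff: v1*b13 + v2*b23 = (4)*(2) + (-3)*(1) = 5
v _| B = 3*e1 + 9*e2 + 5*e3


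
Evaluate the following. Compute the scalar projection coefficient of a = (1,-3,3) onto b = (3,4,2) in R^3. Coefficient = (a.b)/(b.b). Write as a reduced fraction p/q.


Projection coefficient = (a . b) / (b . b)
a . b = 1*3 + (-3)*4 + 3*2
= 3 + (-12) + 6 = -3
b . b = 3^2 + 4^2 + 2^2
= 9 + 16 + 4 = 29
Coefficient = -3/29
In lowest terms: -3/29


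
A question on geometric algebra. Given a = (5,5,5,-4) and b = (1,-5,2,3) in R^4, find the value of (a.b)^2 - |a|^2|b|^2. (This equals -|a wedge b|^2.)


a . b = 5*1 + 5*(-5) + 5*2 + (-4)*3
= 5 + (-25) + 10 + (-12) = -22
|a|^2 = 5^2 + 5^2 + 5^2 + (-4)^2 = 91
|b|^2 = 1^2 + (-5)^2 + 2^2 + 3^2 = 39
(a.b)^2 = (-22)^2 = 484
|a|^2 * |b|^2 = 91 * 39 = 3549
Result = 484 - 3549 = -3065


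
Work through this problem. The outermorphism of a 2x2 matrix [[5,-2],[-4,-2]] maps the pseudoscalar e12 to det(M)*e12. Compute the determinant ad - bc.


The outermorphism of a linear map f sends e1^e2 to f(e1)^f(e2).
f(e1) = 5*e1 - 4*e2
f(e2) = -2*e1 - 2*e2
f(e1) ^ f(e2) = (5*e1 - 4*e2) ^ (-2*e1 - 2*e2)
= 5*(-2)*e12 + (-4)*(-2)*e21
= (-10 - 8)*e12
= -18*e12
Coefficient = -18


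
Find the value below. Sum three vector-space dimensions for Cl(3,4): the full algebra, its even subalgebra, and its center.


n = 3 + 4 = 7
Total dim = 2^7 = 128
Even subalgebra dim = 2^6 = 64
n is odd, so center dim = 2
Sum = 128 + 64 + 2 = 194


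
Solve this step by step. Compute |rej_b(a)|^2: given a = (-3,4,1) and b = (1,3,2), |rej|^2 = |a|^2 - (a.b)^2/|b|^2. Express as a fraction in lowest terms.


|a|^2 = (-3)^2 + 4^2 + 1^2 = 26
|b|^2 = 1^2 + 3^2 + 2^2 = 14
a . b = (-3)*1 + 4*3 + 1*2 = 11
(a.b)^2 = 11^2 = 121
|rej|^2 = 26 - 121/14
= (364 - 121)/14
= 243/14
In lowest terms: 243/14


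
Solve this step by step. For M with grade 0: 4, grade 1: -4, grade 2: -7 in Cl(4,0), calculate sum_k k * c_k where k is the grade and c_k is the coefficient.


Grade-weighted sum = sum of grade_k * coefficient_k
0*4 = 0
1*(-4) = -4
2*(-7) = -14
Total = 0 + (-4) + (-14) = -18


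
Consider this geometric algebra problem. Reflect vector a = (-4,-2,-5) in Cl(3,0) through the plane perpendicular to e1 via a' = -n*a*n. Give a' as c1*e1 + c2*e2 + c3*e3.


Reflection formula: a' = -n*a*n, with n = e1 (unit vector, n^2 = 1).
For reflection through hyperplane perp to e1:
The component along e1 flips sign, others stay.
a = (-4, -2, -5)
a' = (4, -2, -5)
a' = 4*e1 - 2*e2 - 5*e3


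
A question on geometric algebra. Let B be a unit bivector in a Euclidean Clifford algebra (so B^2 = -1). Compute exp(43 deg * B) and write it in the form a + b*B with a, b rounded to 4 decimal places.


For a unit bivector B with B^2 = -1, the exponential series gives
e^(theta*B) = cos(theta) + sin(theta)*B (the GA analogue of Euler's formula).
theta = 43 degrees = 0.750492 rad
cos(43 deg) = 0.7314
sin(43 deg) = 0.6820
exp(theta*B) = 0.7314 + 0.6820*B


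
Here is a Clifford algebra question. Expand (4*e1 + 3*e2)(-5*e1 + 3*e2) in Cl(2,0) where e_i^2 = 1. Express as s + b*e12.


Expand: (4*e1 + 3*e2)(-5*e1 + 3*e2)
= 4*(-5)*e1e1 + 4*3*e1e2 + 3*(-5)*e2e1 + 3*3*e2e2
Using e1^2 = e2^2 = 1, e2e1 = -e1e2:
Scalar part s = 4*(-5) + 3*3 = -20 + 9 = -11
Bivector part b = 4*3 - 3*(-5) = 12 - (-15) = 27
uv = -11 + 27*e12


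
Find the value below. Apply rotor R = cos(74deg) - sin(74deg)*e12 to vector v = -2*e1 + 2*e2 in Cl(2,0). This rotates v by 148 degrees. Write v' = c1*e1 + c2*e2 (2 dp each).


Rotor R = cos(74deg) - sin(74deg)*e12
Rotation angle theta = 2 * 74 = 148 degrees
v' = R*v*~R rotates v by theta.
cos(148deg) = -0.8480, sin(148deg) = 0.5299
v'_1 = -2*cos(148deg) - 2*sin(148deg)
= -2*(-0.8480) - 2*0.5299
= 0.64
v'_2 = -2*sin(148deg) + 2*cos(148deg)
= -2*0.5299 + 2*(-0.8480)
= -2.76
v' = 0.64*e1 - 2.76*e2


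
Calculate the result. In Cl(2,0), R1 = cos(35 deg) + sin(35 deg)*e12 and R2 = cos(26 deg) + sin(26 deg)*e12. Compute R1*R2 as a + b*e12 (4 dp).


Same-plane rotors commute and their half-angles add:
R1*R2 = cos(a1 + a2) + sin(a1 + a2)*e12.
a1 + a2 = 35 + 26 = 61 deg
cos(61 deg) = 0.4848
sin(61 deg) = 0.8746
R1*R2 = 0.4848 + 0.8746*e12


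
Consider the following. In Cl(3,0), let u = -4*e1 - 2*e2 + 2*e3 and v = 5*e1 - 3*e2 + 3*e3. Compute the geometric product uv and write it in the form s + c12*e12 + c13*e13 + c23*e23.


In Cl(3,0): e_i^2 = 1, e_ie_j = -e_je_i for i != j.
Scalar part = u . v = (-4)*5 + (-2)*(-3) + 2*3
= -20 + 6 + 6 = -8
e12 coeff = (-4)*(-3) - (-2)*5 = 12 - (-10) = 22
e13 coeff = (-4)*3 - 2*5 = -12 - 10 = -22
e23 coeff = (-2)*3 - 2*(-3) = -6 - (-6) = 0
uv = -8 + 22*e12 - 22*e13 + 0*e23
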